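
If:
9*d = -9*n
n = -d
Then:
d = -n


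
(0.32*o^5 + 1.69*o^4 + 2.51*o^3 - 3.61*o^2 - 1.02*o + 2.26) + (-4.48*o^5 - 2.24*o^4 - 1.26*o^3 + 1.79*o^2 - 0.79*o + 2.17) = -4.16*o^5 - 0.55*o^4 + 1.25*o^3 - 1.82*o^2 - 1.81*o + 4.43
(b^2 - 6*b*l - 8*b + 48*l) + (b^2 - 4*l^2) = 2*b^2 - 6*b*l - 8*b - 4*l^2 + 48*l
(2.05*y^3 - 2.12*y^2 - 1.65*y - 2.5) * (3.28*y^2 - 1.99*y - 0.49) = 6.724*y^5 - 11.0331*y^4 - 2.1977*y^3 - 3.8777*y^2 + 5.7835*y + 1.225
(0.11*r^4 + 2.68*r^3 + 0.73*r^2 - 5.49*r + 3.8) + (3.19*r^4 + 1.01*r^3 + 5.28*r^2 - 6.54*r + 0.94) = 3.3*r^4 + 3.69*r^3 + 6.01*r^2 - 12.03*r + 4.74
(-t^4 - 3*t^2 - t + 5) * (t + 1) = -t^5 - t^4 - 3*t^3 - 4*t^2 + 4*t + 5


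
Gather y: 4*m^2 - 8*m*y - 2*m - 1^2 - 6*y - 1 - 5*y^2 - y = 4*m^2 - 2*m - 5*y^2 + y*(-8*m - 7) - 2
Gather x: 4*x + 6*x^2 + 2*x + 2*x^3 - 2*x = 2*x^3 + 6*x^2 + 4*x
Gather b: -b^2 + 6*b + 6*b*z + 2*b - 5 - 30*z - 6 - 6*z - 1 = -b^2 + b*(6*z + 8) - 36*z - 12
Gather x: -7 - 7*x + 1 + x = -6*x - 6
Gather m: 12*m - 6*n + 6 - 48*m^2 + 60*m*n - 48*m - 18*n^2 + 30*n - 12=-48*m^2 + m*(60*n - 36) - 18*n^2 + 24*n - 6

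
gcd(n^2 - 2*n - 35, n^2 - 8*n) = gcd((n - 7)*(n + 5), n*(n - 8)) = 1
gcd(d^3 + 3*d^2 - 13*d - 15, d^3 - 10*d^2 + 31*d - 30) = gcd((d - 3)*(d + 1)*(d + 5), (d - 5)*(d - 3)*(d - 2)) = d - 3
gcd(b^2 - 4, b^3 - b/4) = 1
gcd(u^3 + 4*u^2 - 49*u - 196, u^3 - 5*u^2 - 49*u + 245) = u^2 - 49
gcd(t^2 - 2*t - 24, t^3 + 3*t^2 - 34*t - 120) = t^2 - 2*t - 24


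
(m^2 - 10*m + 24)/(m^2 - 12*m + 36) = (m - 4)/(m - 6)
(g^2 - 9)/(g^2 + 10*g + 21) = (g - 3)/(g + 7)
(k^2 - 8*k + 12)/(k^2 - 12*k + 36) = (k - 2)/(k - 6)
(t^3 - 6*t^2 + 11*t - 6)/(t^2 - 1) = (t^2 - 5*t + 6)/(t + 1)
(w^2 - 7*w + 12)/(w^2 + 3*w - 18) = (w - 4)/(w + 6)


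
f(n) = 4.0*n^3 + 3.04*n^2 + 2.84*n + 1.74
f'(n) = 12.0*n^2 + 6.08*n + 2.84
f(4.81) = 530.87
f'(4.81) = 309.72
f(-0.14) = 1.39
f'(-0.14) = 2.22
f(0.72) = 6.85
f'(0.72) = 13.44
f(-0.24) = 1.18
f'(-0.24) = 2.07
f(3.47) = 215.33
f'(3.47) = 168.43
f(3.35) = 195.75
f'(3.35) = 157.88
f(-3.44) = -134.89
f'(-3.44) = 123.93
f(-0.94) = -1.57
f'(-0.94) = 7.73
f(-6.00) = -769.86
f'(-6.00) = 398.36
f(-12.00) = -6506.58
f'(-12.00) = 1657.88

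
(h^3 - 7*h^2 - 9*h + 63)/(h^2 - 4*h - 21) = h - 3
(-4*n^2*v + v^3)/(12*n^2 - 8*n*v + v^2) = v*(2*n + v)/(-6*n + v)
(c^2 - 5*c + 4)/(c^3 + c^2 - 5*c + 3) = (c - 4)/(c^2 + 2*c - 3)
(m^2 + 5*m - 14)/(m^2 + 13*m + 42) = (m - 2)/(m + 6)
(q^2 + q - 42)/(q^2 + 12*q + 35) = (q - 6)/(q + 5)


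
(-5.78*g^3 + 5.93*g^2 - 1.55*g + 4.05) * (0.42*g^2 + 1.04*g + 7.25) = -2.4276*g^5 - 3.5206*g^4 - 36.3888*g^3 + 43.0815*g^2 - 7.0255*g + 29.3625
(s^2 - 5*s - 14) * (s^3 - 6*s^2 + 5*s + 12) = s^5 - 11*s^4 + 21*s^3 + 71*s^2 - 130*s - 168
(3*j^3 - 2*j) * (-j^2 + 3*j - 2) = -3*j^5 + 9*j^4 - 4*j^3 - 6*j^2 + 4*j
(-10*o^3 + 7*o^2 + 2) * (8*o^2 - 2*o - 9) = -80*o^5 + 76*o^4 + 76*o^3 - 47*o^2 - 4*o - 18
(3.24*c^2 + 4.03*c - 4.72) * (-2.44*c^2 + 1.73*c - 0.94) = -7.9056*c^4 - 4.228*c^3 + 15.4431*c^2 - 11.9538*c + 4.4368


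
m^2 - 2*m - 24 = (m - 6)*(m + 4)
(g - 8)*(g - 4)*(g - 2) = g^3 - 14*g^2 + 56*g - 64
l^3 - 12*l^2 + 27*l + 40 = (l - 8)*(l - 5)*(l + 1)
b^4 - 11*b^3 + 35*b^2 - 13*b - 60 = (b - 5)*(b - 4)*(b - 3)*(b + 1)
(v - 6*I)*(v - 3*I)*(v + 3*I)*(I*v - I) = I*v^4 + 6*v^3 - I*v^3 - 6*v^2 + 9*I*v^2 + 54*v - 9*I*v - 54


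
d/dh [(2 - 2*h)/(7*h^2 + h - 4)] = 2*(-7*h^2 - h + (h - 1)*(14*h + 1) + 4)/(7*h^2 + h - 4)^2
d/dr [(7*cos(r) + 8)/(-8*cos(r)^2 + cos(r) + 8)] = (56*sin(r)^2 - 128*cos(r) - 104)*sin(r)/(8*sin(r)^2 + cos(r))^2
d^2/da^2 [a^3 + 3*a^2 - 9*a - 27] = 6*a + 6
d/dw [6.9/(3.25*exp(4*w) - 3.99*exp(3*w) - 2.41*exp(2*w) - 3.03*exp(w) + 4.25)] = (-89.7*exp(3*w) + 82.593*exp(2*w) + 33.258*exp(w) + 20.907)*exp(w)/(-3.25*exp(4*w) + 3.99*exp(3*w) + 2.41*exp(2*w) + 3.03*exp(w) - 4.25)^2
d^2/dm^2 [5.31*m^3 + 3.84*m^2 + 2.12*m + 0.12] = 31.86*m + 7.68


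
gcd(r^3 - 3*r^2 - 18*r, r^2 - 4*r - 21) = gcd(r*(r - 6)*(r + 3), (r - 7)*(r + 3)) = r + 3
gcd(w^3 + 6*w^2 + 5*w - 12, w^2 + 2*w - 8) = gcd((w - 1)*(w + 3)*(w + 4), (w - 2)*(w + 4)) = w + 4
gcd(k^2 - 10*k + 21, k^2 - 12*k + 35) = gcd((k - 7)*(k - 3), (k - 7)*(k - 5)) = k - 7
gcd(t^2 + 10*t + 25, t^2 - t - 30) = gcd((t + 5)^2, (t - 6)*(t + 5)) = t + 5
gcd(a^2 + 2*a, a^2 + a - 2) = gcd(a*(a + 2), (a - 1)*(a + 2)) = a + 2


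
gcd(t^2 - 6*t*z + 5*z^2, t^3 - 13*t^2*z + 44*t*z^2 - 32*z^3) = -t + z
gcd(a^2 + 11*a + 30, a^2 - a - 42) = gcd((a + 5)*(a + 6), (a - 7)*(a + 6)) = a + 6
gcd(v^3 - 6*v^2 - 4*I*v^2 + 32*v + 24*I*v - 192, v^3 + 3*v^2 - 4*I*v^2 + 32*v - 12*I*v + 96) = v^2 - 4*I*v + 32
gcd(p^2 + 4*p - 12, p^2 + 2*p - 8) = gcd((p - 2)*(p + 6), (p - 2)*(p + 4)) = p - 2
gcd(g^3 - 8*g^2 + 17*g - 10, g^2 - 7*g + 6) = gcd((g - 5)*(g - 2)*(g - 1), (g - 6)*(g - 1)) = g - 1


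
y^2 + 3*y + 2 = (y + 1)*(y + 2)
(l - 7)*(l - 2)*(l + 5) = l^3 - 4*l^2 - 31*l + 70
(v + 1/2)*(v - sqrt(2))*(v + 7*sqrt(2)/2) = v^3 + v^2/2 + 5*sqrt(2)*v^2/2 - 7*v + 5*sqrt(2)*v/4 - 7/2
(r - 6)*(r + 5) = r^2 - r - 30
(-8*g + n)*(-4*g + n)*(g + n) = 32*g^3 + 20*g^2*n - 11*g*n^2 + n^3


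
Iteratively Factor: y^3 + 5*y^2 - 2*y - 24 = (y + 4)*(y^2 + y - 6) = (y - 2)*(y + 4)*(y + 3)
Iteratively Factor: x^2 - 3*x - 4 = (x + 1)*(x - 4)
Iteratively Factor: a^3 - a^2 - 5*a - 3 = (a + 1)*(a^2 - 2*a - 3) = (a - 3)*(a + 1)*(a + 1)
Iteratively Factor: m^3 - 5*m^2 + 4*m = (m - 4)*(m^2 - m) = m*(m - 4)*(m - 1)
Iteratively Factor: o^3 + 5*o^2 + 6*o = (o)*(o^2 + 5*o + 6) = o*(o + 3)*(o + 2)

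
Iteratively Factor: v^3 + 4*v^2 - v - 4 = (v - 1)*(v^2 + 5*v + 4) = (v - 1)*(v + 1)*(v + 4)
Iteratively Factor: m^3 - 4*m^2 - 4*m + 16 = (m - 4)*(m^2 - 4) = (m - 4)*(m + 2)*(m - 2)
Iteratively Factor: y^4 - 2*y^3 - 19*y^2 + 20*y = (y - 5)*(y^3 + 3*y^2 - 4*y) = (y - 5)*(y - 1)*(y^2 + 4*y) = (y - 5)*(y - 1)*(y + 4)*(y)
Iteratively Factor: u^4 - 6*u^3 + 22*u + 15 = (u - 5)*(u^3 - u^2 - 5*u - 3) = (u - 5)*(u - 3)*(u^2 + 2*u + 1) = (u - 5)*(u - 3)*(u + 1)*(u + 1)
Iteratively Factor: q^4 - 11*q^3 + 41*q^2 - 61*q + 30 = (q - 1)*(q^3 - 10*q^2 + 31*q - 30) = (q - 2)*(q - 1)*(q^2 - 8*q + 15) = (q - 3)*(q - 2)*(q - 1)*(q - 5)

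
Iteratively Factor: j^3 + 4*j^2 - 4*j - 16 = (j + 4)*(j^2 - 4) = (j - 2)*(j + 4)*(j + 2)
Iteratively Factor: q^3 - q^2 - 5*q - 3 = (q - 3)*(q^2 + 2*q + 1) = (q - 3)*(q + 1)*(q + 1)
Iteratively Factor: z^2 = (z)*(z)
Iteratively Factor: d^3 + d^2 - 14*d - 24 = (d + 2)*(d^2 - d - 12) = (d - 4)*(d + 2)*(d + 3)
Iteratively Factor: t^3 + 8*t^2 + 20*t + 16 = (t + 4)*(t^2 + 4*t + 4) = (t + 2)*(t + 4)*(t + 2)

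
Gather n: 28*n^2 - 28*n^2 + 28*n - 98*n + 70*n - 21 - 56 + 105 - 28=0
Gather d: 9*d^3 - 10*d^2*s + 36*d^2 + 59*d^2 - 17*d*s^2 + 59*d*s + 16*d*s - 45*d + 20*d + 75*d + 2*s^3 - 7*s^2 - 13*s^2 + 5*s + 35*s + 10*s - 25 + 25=9*d^3 + d^2*(95 - 10*s) + d*(-17*s^2 + 75*s + 50) + 2*s^3 - 20*s^2 + 50*s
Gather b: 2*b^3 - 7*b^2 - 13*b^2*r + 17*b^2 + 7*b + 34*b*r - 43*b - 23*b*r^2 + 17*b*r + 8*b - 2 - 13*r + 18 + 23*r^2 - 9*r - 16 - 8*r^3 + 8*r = 2*b^3 + b^2*(10 - 13*r) + b*(-23*r^2 + 51*r - 28) - 8*r^3 + 23*r^2 - 14*r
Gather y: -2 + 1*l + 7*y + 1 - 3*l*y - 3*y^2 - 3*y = l - 3*y^2 + y*(4 - 3*l) - 1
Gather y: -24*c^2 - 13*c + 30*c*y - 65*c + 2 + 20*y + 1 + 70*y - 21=-24*c^2 - 78*c + y*(30*c + 90) - 18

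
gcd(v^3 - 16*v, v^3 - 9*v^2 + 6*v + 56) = v - 4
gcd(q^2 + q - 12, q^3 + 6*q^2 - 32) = q + 4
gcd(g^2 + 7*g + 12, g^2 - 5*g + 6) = 1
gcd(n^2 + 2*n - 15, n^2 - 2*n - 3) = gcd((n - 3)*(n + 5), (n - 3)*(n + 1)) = n - 3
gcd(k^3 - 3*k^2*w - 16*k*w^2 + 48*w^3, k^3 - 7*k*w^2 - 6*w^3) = -k + 3*w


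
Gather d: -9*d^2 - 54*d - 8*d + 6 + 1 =-9*d^2 - 62*d + 7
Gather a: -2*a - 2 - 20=-2*a - 22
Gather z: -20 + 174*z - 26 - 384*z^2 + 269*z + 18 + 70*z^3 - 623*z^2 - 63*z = 70*z^3 - 1007*z^2 + 380*z - 28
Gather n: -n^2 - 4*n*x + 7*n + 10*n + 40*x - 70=-n^2 + n*(17 - 4*x) + 40*x - 70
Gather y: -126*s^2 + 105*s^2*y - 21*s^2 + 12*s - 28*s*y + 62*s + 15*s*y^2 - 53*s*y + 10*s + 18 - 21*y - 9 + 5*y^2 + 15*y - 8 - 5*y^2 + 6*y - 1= -147*s^2 + 15*s*y^2 + 84*s + y*(105*s^2 - 81*s)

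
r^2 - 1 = (r - 1)*(r + 1)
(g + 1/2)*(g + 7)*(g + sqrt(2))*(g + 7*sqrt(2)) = g^4 + 15*g^3/2 + 8*sqrt(2)*g^3 + 35*g^2/2 + 60*sqrt(2)*g^2 + 28*sqrt(2)*g + 105*g + 49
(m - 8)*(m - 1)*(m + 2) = m^3 - 7*m^2 - 10*m + 16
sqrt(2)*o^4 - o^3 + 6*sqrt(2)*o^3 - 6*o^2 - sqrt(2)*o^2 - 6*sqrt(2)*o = o*(o + 6)*(o - sqrt(2))*(sqrt(2)*o + 1)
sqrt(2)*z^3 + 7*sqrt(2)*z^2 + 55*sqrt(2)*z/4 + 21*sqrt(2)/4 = (z + 3)*(z + 7/2)*(sqrt(2)*z + sqrt(2)/2)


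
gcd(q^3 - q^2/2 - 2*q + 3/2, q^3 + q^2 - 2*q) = q - 1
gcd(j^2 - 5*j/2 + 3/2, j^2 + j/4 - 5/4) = j - 1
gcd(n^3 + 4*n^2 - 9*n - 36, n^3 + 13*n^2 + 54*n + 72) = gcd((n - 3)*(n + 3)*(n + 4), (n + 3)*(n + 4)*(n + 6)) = n^2 + 7*n + 12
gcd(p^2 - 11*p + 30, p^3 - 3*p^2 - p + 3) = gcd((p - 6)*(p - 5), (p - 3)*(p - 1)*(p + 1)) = 1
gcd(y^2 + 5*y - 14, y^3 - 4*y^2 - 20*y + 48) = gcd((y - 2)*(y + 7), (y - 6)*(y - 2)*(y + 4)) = y - 2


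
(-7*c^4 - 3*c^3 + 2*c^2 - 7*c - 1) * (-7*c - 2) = 49*c^5 + 35*c^4 - 8*c^3 + 45*c^2 + 21*c + 2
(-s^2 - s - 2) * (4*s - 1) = -4*s^3 - 3*s^2 - 7*s + 2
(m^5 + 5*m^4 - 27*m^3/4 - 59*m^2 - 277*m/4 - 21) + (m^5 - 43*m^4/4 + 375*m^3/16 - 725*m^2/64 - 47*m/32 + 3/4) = 2*m^5 - 23*m^4/4 + 267*m^3/16 - 4501*m^2/64 - 2263*m/32 - 81/4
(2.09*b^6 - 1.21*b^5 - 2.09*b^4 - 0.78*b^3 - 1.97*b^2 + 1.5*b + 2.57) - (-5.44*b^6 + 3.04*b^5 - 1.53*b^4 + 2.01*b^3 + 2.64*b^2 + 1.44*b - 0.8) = 7.53*b^6 - 4.25*b^5 - 0.56*b^4 - 2.79*b^3 - 4.61*b^2 + 0.0600000000000001*b + 3.37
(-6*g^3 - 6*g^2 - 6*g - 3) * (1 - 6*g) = 36*g^4 + 30*g^3 + 30*g^2 + 12*g - 3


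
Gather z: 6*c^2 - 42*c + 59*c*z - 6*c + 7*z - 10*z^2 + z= 6*c^2 - 48*c - 10*z^2 + z*(59*c + 8)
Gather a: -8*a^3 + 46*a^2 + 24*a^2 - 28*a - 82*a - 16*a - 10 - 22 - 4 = -8*a^3 + 70*a^2 - 126*a - 36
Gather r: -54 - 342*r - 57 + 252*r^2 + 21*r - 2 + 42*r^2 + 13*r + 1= 294*r^2 - 308*r - 112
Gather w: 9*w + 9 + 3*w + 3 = 12*w + 12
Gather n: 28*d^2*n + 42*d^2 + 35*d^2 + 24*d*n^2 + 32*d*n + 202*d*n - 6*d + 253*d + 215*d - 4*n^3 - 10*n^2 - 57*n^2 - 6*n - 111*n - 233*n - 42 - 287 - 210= 77*d^2 + 462*d - 4*n^3 + n^2*(24*d - 67) + n*(28*d^2 + 234*d - 350) - 539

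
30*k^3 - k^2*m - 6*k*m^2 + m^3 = (-5*k + m)*(-3*k + m)*(2*k + m)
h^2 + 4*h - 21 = (h - 3)*(h + 7)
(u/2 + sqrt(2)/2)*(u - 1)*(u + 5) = u^3/2 + sqrt(2)*u^2/2 + 2*u^2 - 5*u/2 + 2*sqrt(2)*u - 5*sqrt(2)/2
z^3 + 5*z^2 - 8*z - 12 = (z - 2)*(z + 1)*(z + 6)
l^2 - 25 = (l - 5)*(l + 5)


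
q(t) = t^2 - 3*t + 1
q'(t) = 2*t - 3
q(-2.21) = 12.51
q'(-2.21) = -7.42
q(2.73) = 0.26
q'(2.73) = 2.46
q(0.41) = -0.06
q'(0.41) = -2.18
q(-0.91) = 4.56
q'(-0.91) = -4.82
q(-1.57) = 8.17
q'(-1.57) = -6.14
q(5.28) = 13.04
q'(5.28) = 7.56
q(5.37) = 13.73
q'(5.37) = 7.74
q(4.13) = 5.67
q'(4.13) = 5.26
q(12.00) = 109.00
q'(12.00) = 21.00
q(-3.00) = 19.00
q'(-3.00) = -9.00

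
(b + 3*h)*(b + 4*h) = b^2 + 7*b*h + 12*h^2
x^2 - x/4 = x*(x - 1/4)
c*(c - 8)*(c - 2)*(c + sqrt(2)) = c^4 - 10*c^3 + sqrt(2)*c^3 - 10*sqrt(2)*c^2 + 16*c^2 + 16*sqrt(2)*c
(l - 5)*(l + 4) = l^2 - l - 20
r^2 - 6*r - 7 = (r - 7)*(r + 1)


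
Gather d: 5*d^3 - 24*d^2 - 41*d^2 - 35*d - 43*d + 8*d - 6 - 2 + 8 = 5*d^3 - 65*d^2 - 70*d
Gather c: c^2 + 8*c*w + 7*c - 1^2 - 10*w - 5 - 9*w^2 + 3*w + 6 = c^2 + c*(8*w + 7) - 9*w^2 - 7*w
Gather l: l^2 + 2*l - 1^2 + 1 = l^2 + 2*l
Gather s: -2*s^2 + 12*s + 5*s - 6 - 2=-2*s^2 + 17*s - 8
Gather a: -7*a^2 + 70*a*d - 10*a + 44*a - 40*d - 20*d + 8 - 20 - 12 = -7*a^2 + a*(70*d + 34) - 60*d - 24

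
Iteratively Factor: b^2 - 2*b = (b)*(b - 2)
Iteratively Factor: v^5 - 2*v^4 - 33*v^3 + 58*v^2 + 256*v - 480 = (v - 3)*(v^4 + v^3 - 30*v^2 - 32*v + 160) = (v - 3)*(v + 4)*(v^3 - 3*v^2 - 18*v + 40) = (v - 5)*(v - 3)*(v + 4)*(v^2 + 2*v - 8) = (v - 5)*(v - 3)*(v - 2)*(v + 4)*(v + 4)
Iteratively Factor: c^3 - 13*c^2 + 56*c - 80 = (c - 4)*(c^2 - 9*c + 20) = (c - 5)*(c - 4)*(c - 4)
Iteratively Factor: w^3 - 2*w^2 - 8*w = (w)*(w^2 - 2*w - 8) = w*(w + 2)*(w - 4)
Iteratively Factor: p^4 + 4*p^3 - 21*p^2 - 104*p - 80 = (p + 4)*(p^3 - 21*p - 20) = (p + 1)*(p + 4)*(p^2 - p - 20) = (p + 1)*(p + 4)^2*(p - 5)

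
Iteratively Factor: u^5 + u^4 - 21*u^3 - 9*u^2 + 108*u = (u - 3)*(u^4 + 4*u^3 - 9*u^2 - 36*u) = (u - 3)^2*(u^3 + 7*u^2 + 12*u) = (u - 3)^2*(u + 4)*(u^2 + 3*u) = (u - 3)^2*(u + 3)*(u + 4)*(u)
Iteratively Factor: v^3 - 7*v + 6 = (v - 2)*(v^2 + 2*v - 3) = (v - 2)*(v - 1)*(v + 3)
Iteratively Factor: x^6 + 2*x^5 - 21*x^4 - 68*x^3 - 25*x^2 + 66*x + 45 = (x - 1)*(x^5 + 3*x^4 - 18*x^3 - 86*x^2 - 111*x - 45) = (x - 5)*(x - 1)*(x^4 + 8*x^3 + 22*x^2 + 24*x + 9) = (x - 5)*(x - 1)*(x + 1)*(x^3 + 7*x^2 + 15*x + 9) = (x - 5)*(x - 1)*(x + 1)*(x + 3)*(x^2 + 4*x + 3) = (x - 5)*(x - 1)*(x + 1)^2*(x + 3)*(x + 3)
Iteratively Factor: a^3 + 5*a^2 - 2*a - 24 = (a + 3)*(a^2 + 2*a - 8) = (a + 3)*(a + 4)*(a - 2)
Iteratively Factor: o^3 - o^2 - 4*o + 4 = (o - 1)*(o^2 - 4) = (o - 1)*(o + 2)*(o - 2)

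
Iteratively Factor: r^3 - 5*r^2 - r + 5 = (r - 5)*(r^2 - 1) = (r - 5)*(r - 1)*(r + 1)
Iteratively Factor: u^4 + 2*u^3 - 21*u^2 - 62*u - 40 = (u + 4)*(u^3 - 2*u^2 - 13*u - 10) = (u + 1)*(u + 4)*(u^2 - 3*u - 10) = (u + 1)*(u + 2)*(u + 4)*(u - 5)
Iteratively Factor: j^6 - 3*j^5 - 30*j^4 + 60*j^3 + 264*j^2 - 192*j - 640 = (j + 2)*(j^5 - 5*j^4 - 20*j^3 + 100*j^2 + 64*j - 320) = (j - 5)*(j + 2)*(j^4 - 20*j^2 + 64) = (j - 5)*(j - 2)*(j + 2)*(j^3 + 2*j^2 - 16*j - 32) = (j - 5)*(j - 2)*(j + 2)*(j + 4)*(j^2 - 2*j - 8) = (j - 5)*(j - 4)*(j - 2)*(j + 2)*(j + 4)*(j + 2)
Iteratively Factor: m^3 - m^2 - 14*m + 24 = (m - 2)*(m^2 + m - 12) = (m - 3)*(m - 2)*(m + 4)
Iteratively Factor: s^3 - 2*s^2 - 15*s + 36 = (s - 3)*(s^2 + s - 12) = (s - 3)^2*(s + 4)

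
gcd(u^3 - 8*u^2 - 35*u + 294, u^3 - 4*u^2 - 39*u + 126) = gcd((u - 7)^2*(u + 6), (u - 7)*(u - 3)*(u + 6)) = u^2 - u - 42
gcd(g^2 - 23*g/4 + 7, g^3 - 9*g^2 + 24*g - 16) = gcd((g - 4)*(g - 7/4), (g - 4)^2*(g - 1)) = g - 4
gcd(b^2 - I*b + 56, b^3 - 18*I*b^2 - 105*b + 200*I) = b - 8*I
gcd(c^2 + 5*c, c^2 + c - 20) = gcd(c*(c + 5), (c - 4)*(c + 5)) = c + 5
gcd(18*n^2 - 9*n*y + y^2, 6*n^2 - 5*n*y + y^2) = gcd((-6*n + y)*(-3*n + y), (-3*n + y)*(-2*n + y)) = -3*n + y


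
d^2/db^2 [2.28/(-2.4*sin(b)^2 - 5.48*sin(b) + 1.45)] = (52.5312*sin(b)^4 + 89.95968*sin(b)^3 + 21.410112*sin(b)^2 - 161.80248*sin(b) - 152.807424)/(2.4*sin(b)^2 + 5.48*sin(b) - 1.45)^3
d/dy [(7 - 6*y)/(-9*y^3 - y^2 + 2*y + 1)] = (54*y^3 + 6*y^2 - 12*y - (6*y - 7)*(27*y^2 + 2*y - 2) - 6)/(9*y^3 + y^2 - 2*y - 1)^2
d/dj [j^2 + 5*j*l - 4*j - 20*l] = 2*j + 5*l - 4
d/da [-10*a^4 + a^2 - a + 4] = -40*a^3 + 2*a - 1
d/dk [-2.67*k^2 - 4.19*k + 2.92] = -5.34*k - 4.19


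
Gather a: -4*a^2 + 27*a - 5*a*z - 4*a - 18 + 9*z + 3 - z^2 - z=-4*a^2 + a*(23 - 5*z) - z^2 + 8*z - 15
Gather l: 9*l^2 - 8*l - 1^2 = 9*l^2 - 8*l - 1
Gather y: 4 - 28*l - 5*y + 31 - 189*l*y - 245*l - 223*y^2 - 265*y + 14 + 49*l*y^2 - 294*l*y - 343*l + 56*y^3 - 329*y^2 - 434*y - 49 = -616*l + 56*y^3 + y^2*(49*l - 552) + y*(-483*l - 704)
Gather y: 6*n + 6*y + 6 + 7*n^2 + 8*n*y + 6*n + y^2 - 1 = 7*n^2 + 12*n + y^2 + y*(8*n + 6) + 5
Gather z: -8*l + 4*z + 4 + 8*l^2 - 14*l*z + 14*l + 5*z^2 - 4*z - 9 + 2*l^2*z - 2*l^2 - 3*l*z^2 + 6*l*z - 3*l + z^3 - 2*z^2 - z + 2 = 6*l^2 + 3*l + z^3 + z^2*(3 - 3*l) + z*(2*l^2 - 8*l - 1) - 3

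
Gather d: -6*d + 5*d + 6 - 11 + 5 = -d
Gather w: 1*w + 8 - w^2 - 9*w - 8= -w^2 - 8*w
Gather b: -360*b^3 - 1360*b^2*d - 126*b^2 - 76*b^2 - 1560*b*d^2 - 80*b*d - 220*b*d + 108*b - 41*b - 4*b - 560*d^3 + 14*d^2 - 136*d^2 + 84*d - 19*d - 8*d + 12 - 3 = -360*b^3 + b^2*(-1360*d - 202) + b*(-1560*d^2 - 300*d + 63) - 560*d^3 - 122*d^2 + 57*d + 9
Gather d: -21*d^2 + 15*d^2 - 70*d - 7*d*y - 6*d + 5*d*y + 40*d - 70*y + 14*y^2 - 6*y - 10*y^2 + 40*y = -6*d^2 + d*(-2*y - 36) + 4*y^2 - 36*y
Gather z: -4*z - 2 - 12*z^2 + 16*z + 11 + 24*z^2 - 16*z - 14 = 12*z^2 - 4*z - 5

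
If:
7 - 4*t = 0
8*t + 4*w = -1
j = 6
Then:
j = 6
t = 7/4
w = -15/4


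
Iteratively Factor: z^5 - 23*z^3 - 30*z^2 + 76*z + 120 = (z + 2)*(z^4 - 2*z^3 - 19*z^2 + 8*z + 60) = (z - 2)*(z + 2)*(z^3 - 19*z - 30) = (z - 2)*(z + 2)^2*(z^2 - 2*z - 15) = (z - 5)*(z - 2)*(z + 2)^2*(z + 3)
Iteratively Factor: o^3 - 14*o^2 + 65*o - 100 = (o - 4)*(o^2 - 10*o + 25) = (o - 5)*(o - 4)*(o - 5)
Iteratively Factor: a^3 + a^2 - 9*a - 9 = (a + 1)*(a^2 - 9) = (a + 1)*(a + 3)*(a - 3)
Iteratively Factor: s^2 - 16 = (s - 4)*(s + 4)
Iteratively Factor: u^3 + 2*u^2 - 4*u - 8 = (u + 2)*(u^2 - 4) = (u - 2)*(u + 2)*(u + 2)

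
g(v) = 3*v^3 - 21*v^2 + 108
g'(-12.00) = 1800.00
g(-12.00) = -8100.00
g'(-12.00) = 1800.00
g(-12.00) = -8100.00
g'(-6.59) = 667.63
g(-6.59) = -1662.56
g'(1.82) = -46.63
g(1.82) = 56.53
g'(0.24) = -9.56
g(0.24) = 106.83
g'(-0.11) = 4.73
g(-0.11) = 107.74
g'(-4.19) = 333.98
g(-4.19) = -481.36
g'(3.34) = -39.88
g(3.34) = -14.49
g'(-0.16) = 6.95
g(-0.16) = 107.45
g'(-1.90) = 112.29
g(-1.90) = 11.61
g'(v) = 9*v^2 - 42*v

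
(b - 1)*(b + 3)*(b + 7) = b^3 + 9*b^2 + 11*b - 21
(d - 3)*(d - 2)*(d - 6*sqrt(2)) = d^3 - 6*sqrt(2)*d^2 - 5*d^2 + 6*d + 30*sqrt(2)*d - 36*sqrt(2)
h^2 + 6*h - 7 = (h - 1)*(h + 7)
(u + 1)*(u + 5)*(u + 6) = u^3 + 12*u^2 + 41*u + 30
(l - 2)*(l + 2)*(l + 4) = l^3 + 4*l^2 - 4*l - 16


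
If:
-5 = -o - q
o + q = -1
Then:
No Solution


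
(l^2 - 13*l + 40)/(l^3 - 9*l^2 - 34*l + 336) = (l - 5)/(l^2 - l - 42)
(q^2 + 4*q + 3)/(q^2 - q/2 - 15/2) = 2*(q^2 + 4*q + 3)/(2*q^2 - q - 15)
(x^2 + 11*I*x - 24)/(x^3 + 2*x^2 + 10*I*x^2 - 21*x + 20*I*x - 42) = (x + 8*I)/(x^2 + x*(2 + 7*I) + 14*I)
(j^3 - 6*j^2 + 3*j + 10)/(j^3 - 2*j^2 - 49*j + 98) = (j^2 - 4*j - 5)/(j^2 - 49)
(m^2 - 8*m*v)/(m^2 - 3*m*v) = (m - 8*v)/(m - 3*v)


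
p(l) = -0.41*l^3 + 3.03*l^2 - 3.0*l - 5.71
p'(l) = -1.23*l^2 + 6.06*l - 3.0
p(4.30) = 4.82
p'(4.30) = 0.32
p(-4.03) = 82.42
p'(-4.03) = -47.40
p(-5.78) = 192.03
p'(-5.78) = -79.12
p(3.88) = 4.32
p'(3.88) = 2.00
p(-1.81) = 12.08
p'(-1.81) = -18.00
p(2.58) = -0.32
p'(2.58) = 4.45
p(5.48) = 1.37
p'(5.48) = -6.73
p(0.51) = -6.51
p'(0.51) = -0.23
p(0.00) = -5.71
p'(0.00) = -3.00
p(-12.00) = 1175.09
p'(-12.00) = -252.84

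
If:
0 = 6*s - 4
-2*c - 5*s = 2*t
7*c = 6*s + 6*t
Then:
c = -6/13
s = 2/3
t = -47/39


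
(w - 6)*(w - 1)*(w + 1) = w^3 - 6*w^2 - w + 6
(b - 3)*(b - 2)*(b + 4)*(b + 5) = b^4 + 4*b^3 - 19*b^2 - 46*b + 120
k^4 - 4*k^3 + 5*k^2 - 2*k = k*(k - 2)*(k - 1)^2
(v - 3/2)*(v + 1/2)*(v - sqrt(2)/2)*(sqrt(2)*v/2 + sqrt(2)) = sqrt(2)*v^4/2 - v^3/2 + sqrt(2)*v^3/2 - 11*sqrt(2)*v^2/8 - v^2/2 - 3*sqrt(2)*v/4 + 11*v/8 + 3/4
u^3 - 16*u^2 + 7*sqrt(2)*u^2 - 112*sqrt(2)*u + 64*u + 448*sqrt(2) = (u - 8)^2*(u + 7*sqrt(2))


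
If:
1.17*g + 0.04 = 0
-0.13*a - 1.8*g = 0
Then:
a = 0.47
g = -0.03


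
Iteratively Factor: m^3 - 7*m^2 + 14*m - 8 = (m - 2)*(m^2 - 5*m + 4) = (m - 4)*(m - 2)*(m - 1)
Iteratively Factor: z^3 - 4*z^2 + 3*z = (z)*(z^2 - 4*z + 3) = z*(z - 1)*(z - 3)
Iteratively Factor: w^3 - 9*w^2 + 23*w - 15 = (w - 1)*(w^2 - 8*w + 15) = (w - 3)*(w - 1)*(w - 5)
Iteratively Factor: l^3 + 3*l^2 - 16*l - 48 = (l + 4)*(l^2 - l - 12) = (l - 4)*(l + 4)*(l + 3)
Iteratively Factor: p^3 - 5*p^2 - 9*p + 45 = (p - 5)*(p^2 - 9) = (p - 5)*(p + 3)*(p - 3)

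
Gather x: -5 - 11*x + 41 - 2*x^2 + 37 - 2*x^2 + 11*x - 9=64 - 4*x^2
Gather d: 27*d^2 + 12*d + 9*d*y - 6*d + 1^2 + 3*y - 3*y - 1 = 27*d^2 + d*(9*y + 6)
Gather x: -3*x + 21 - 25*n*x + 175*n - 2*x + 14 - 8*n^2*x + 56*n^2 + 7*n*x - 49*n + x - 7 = 56*n^2 + 126*n + x*(-8*n^2 - 18*n - 4) + 28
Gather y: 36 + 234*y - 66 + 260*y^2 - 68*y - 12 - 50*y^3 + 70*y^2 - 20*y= -50*y^3 + 330*y^2 + 146*y - 42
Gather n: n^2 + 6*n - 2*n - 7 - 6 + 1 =n^2 + 4*n - 12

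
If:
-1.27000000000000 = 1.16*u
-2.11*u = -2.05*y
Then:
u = -1.09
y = -1.13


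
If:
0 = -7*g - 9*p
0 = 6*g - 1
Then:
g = 1/6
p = -7/54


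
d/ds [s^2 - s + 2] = 2*s - 1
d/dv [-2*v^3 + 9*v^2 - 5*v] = -6*v^2 + 18*v - 5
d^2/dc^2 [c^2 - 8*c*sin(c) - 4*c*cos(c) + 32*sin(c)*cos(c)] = 8*c*sin(c) + 4*c*cos(c) + 8*sin(c) - 64*sin(2*c) - 16*cos(c) + 2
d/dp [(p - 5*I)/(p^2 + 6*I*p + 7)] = (-p^2 + 10*I*p - 23)/(p^4 + 12*I*p^3 - 22*p^2 + 84*I*p + 49)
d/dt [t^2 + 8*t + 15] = 2*t + 8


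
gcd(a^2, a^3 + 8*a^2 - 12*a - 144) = 1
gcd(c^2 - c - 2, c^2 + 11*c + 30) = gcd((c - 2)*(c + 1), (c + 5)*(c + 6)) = 1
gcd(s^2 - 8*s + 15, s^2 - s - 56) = 1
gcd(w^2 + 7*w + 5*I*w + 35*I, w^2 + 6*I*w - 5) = w + 5*I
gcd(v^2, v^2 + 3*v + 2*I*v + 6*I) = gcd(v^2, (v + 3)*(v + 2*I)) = 1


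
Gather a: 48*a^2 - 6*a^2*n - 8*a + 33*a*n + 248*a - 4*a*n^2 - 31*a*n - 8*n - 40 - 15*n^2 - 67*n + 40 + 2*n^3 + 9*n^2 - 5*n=a^2*(48 - 6*n) + a*(-4*n^2 + 2*n + 240) + 2*n^3 - 6*n^2 - 80*n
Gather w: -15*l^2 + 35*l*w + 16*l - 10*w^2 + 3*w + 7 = -15*l^2 + 16*l - 10*w^2 + w*(35*l + 3) + 7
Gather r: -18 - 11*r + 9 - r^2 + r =-r^2 - 10*r - 9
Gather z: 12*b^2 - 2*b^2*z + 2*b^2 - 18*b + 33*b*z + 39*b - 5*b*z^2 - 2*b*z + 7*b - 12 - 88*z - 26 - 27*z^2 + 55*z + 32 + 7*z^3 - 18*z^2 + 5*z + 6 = 14*b^2 + 28*b + 7*z^3 + z^2*(-5*b - 45) + z*(-2*b^2 + 31*b - 28)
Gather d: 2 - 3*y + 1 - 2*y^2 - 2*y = -2*y^2 - 5*y + 3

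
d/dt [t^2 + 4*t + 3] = 2*t + 4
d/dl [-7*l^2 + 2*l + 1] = 2 - 14*l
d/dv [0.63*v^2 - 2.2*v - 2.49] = 1.26*v - 2.2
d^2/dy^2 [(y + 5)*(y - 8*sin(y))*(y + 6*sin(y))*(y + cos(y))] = 2*y^3*sin(y) - y^3*cos(y) + 4*y^2*sin(y) + 4*y^2*sin(2*y) - 17*y^2*cos(y) - 96*y^2*cos(2*y) + 12*y^2 - 32*y*sin(y) - 172*y*sin(2*y) - 22*y*cos(y) - 488*y*cos(2*y) - 108*y*cos(3*y) + 30*y + 4*sin(y) - 482*sin(2*y) - 72*sin(3*y) + 70*cos(y) + 28*cos(2*y) - 540*cos(3*y) - 48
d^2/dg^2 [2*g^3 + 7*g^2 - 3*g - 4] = 12*g + 14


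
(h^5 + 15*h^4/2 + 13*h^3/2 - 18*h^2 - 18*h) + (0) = h^5 + 15*h^4/2 + 13*h^3/2 - 18*h^2 - 18*h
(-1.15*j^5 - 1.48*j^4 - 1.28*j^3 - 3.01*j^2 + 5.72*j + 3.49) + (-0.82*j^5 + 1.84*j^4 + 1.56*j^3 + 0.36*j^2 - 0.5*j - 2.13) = -1.97*j^5 + 0.36*j^4 + 0.28*j^3 - 2.65*j^2 + 5.22*j + 1.36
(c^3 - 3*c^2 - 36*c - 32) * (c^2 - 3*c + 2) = c^5 - 6*c^4 - 25*c^3 + 70*c^2 + 24*c - 64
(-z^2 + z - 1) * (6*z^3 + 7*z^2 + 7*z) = -6*z^5 - z^4 - 6*z^3 - 7*z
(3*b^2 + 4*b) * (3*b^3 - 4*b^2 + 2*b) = 9*b^5 - 10*b^3 + 8*b^2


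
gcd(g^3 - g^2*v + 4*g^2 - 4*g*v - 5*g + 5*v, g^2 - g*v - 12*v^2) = 1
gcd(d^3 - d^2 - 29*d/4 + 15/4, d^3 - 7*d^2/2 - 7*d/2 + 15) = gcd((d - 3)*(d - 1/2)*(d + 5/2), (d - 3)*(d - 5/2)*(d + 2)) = d - 3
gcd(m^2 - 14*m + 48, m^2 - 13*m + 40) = m - 8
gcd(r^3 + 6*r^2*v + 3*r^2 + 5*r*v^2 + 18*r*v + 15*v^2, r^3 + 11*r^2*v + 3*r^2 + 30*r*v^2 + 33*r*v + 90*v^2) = r^2 + 5*r*v + 3*r + 15*v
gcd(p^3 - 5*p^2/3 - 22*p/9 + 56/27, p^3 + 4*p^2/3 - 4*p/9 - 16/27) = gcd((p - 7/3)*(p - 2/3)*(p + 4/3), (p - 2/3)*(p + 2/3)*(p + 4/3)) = p^2 + 2*p/3 - 8/9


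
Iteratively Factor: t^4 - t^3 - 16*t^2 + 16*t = (t - 4)*(t^3 + 3*t^2 - 4*t) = (t - 4)*(t - 1)*(t^2 + 4*t) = t*(t - 4)*(t - 1)*(t + 4)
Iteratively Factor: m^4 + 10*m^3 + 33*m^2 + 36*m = (m)*(m^3 + 10*m^2 + 33*m + 36) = m*(m + 3)*(m^2 + 7*m + 12) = m*(m + 3)^2*(m + 4)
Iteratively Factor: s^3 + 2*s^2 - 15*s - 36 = (s + 3)*(s^2 - s - 12) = (s + 3)^2*(s - 4)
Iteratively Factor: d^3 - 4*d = (d - 2)*(d^2 + 2*d) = (d - 2)*(d + 2)*(d)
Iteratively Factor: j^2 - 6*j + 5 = (j - 1)*(j - 5)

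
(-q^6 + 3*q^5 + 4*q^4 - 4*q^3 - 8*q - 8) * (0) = 0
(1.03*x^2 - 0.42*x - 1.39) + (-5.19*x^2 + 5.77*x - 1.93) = -4.16*x^2 + 5.35*x - 3.32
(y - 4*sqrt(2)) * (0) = 0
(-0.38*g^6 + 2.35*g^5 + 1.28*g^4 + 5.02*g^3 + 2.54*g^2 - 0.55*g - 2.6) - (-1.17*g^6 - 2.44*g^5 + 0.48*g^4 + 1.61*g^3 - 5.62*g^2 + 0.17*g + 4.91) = 0.79*g^6 + 4.79*g^5 + 0.8*g^4 + 3.41*g^3 + 8.16*g^2 - 0.72*g - 7.51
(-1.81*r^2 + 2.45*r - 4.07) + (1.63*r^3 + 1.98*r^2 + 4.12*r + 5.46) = 1.63*r^3 + 0.17*r^2 + 6.57*r + 1.39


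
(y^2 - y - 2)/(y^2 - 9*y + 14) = (y + 1)/(y - 7)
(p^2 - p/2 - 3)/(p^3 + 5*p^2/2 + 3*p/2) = (p - 2)/(p*(p + 1))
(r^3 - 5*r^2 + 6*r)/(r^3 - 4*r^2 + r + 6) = r/(r + 1)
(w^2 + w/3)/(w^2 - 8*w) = (w + 1/3)/(w - 8)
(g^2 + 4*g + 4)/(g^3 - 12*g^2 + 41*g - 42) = (g^2 + 4*g + 4)/(g^3 - 12*g^2 + 41*g - 42)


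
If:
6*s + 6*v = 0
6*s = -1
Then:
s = -1/6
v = 1/6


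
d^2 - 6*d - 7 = (d - 7)*(d + 1)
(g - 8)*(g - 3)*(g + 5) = g^3 - 6*g^2 - 31*g + 120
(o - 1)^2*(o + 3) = o^3 + o^2 - 5*o + 3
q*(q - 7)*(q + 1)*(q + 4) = q^4 - 2*q^3 - 31*q^2 - 28*q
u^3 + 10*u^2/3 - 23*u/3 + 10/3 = (u - 1)*(u - 2/3)*(u + 5)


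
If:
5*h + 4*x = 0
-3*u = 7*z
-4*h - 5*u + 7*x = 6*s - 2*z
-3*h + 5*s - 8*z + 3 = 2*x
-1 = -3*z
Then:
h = 892/2403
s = -71/2403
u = -7/9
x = -1115/2403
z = 1/3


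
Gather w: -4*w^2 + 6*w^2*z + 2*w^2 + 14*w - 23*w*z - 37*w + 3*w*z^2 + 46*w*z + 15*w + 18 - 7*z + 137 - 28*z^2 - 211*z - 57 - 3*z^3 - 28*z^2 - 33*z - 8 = w^2*(6*z - 2) + w*(3*z^2 + 23*z - 8) - 3*z^3 - 56*z^2 - 251*z + 90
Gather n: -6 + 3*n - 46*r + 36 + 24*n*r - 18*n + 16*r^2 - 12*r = n*(24*r - 15) + 16*r^2 - 58*r + 30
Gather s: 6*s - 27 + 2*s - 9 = 8*s - 36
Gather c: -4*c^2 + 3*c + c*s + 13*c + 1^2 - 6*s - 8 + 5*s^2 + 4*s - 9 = -4*c^2 + c*(s + 16) + 5*s^2 - 2*s - 16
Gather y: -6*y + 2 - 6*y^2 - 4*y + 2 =-6*y^2 - 10*y + 4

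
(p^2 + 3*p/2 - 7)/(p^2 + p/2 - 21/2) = (p - 2)/(p - 3)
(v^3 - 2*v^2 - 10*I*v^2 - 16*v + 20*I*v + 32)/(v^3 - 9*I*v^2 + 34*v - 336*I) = (v^2 - 2*v*(1 + I) + 4*I)/(v^2 - I*v + 42)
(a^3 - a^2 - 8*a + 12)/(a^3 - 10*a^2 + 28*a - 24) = (a + 3)/(a - 6)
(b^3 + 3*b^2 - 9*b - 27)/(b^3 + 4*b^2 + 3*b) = (b^2 - 9)/(b*(b + 1))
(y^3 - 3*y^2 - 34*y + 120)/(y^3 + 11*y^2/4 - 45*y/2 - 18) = 4*(y - 5)/(4*y + 3)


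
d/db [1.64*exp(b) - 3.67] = 1.64*exp(b)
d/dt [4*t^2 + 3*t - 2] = 8*t + 3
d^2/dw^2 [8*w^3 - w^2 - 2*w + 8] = 48*w - 2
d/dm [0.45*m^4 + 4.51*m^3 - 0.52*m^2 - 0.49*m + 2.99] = 1.8*m^3 + 13.53*m^2 - 1.04*m - 0.49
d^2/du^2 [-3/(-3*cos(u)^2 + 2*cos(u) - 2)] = 3*(72*sin(u)^4 + 4*sin(u)^2 + 53*cos(u) - 9*cos(3*u) - 68)/(2*(3*sin(u)^2 + 2*cos(u) - 5)^3)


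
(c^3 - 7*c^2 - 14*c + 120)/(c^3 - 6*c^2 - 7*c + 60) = (c^2 - 2*c - 24)/(c^2 - c - 12)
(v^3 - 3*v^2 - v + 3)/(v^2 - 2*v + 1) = (v^2 - 2*v - 3)/(v - 1)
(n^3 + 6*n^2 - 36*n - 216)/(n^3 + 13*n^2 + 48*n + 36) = (n - 6)/(n + 1)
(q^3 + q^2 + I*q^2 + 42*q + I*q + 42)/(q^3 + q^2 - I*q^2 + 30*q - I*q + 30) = (q + 7*I)/(q + 5*I)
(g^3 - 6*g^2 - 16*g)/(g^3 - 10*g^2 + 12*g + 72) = g*(g - 8)/(g^2 - 12*g + 36)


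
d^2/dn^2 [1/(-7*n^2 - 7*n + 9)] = 14*(7*n^2 + 7*n - 7*(2*n + 1)^2 - 9)/(7*n^2 + 7*n - 9)^3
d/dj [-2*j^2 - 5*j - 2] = -4*j - 5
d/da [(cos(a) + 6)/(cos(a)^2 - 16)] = (cos(a)^2 + 12*cos(a) + 16)*sin(a)/(cos(a)^2 - 16)^2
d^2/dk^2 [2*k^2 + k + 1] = 4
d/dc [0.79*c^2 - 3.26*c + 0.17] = 1.58*c - 3.26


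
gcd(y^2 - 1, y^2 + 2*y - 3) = y - 1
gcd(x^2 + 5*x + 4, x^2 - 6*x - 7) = x + 1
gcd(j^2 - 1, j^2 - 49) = 1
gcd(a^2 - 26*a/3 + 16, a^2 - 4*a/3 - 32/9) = a - 8/3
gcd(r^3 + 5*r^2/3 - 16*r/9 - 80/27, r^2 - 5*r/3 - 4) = r + 4/3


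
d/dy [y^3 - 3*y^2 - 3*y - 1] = 3*y^2 - 6*y - 3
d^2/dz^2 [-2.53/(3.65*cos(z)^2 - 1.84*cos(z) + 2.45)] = (134.8237*(1 - cos(z)^2)^2 - 50.97444*cos(z)^3 - 14.520682*cos(z)^2 + 113.35412*cos(z) - 106.705786)/(3.65*cos(z)^2 - 1.84*cos(z) + 2.45)^3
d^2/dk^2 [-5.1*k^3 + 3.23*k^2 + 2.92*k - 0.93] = 6.46 - 30.6*k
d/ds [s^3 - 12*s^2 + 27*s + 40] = 3*s^2 - 24*s + 27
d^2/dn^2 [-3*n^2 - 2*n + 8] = -6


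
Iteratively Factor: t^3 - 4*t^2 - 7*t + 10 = (t - 1)*(t^2 - 3*t - 10) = (t - 5)*(t - 1)*(t + 2)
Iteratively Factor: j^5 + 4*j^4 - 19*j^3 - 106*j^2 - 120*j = (j + 2)*(j^4 + 2*j^3 - 23*j^2 - 60*j) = (j + 2)*(j + 4)*(j^3 - 2*j^2 - 15*j) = (j - 5)*(j + 2)*(j + 4)*(j^2 + 3*j) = (j - 5)*(j + 2)*(j + 3)*(j + 4)*(j)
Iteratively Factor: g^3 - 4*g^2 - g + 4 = (g - 1)*(g^2 - 3*g - 4) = (g - 4)*(g - 1)*(g + 1)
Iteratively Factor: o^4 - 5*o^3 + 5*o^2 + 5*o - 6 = (o - 2)*(o^3 - 3*o^2 - o + 3) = (o - 2)*(o + 1)*(o^2 - 4*o + 3) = (o - 2)*(o - 1)*(o + 1)*(o - 3)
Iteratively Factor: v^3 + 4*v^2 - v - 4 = (v - 1)*(v^2 + 5*v + 4) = (v - 1)*(v + 1)*(v + 4)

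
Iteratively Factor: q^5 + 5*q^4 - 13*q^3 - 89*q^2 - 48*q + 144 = (q + 3)*(q^4 + 2*q^3 - 19*q^2 - 32*q + 48) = (q - 1)*(q + 3)*(q^3 + 3*q^2 - 16*q - 48) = (q - 4)*(q - 1)*(q + 3)*(q^2 + 7*q + 12) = (q - 4)*(q - 1)*(q + 3)^2*(q + 4)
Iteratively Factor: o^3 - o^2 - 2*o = (o - 2)*(o^2 + o) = (o - 2)*(o + 1)*(o)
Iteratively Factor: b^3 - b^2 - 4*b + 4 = (b + 2)*(b^2 - 3*b + 2) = (b - 1)*(b + 2)*(b - 2)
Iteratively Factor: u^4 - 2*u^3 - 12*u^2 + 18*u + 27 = (u - 3)*(u^3 + u^2 - 9*u - 9) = (u - 3)^2*(u^2 + 4*u + 3) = (u - 3)^2*(u + 3)*(u + 1)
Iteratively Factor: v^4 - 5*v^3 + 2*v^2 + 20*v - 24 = (v - 3)*(v^3 - 2*v^2 - 4*v + 8) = (v - 3)*(v - 2)*(v^2 - 4) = (v - 3)*(v - 2)*(v + 2)*(v - 2)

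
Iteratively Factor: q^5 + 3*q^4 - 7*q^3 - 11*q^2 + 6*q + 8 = (q - 1)*(q^4 + 4*q^3 - 3*q^2 - 14*q - 8) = (q - 1)*(q + 1)*(q^3 + 3*q^2 - 6*q - 8) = (q - 1)*(q + 1)^2*(q^2 + 2*q - 8) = (q - 2)*(q - 1)*(q + 1)^2*(q + 4)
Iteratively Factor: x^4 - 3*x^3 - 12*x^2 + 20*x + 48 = (x + 2)*(x^3 - 5*x^2 - 2*x + 24) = (x - 4)*(x + 2)*(x^2 - x - 6) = (x - 4)*(x + 2)^2*(x - 3)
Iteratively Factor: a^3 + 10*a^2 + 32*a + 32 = (a + 4)*(a^2 + 6*a + 8) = (a + 2)*(a + 4)*(a + 4)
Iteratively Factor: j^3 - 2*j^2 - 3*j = (j)*(j^2 - 2*j - 3) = j*(j + 1)*(j - 3)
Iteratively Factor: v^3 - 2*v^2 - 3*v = (v)*(v^2 - 2*v - 3) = v*(v + 1)*(v - 3)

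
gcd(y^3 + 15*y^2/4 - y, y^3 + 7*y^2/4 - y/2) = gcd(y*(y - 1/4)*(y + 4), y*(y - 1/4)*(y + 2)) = y^2 - y/4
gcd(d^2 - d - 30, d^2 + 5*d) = d + 5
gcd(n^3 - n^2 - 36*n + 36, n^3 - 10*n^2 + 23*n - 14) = n - 1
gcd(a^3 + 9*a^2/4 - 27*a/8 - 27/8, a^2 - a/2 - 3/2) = a - 3/2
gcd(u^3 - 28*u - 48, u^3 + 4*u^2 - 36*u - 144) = u^2 - 2*u - 24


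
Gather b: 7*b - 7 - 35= 7*b - 42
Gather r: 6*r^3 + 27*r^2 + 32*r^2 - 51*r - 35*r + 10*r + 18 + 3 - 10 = 6*r^3 + 59*r^2 - 76*r + 11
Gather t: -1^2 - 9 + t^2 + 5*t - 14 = t^2 + 5*t - 24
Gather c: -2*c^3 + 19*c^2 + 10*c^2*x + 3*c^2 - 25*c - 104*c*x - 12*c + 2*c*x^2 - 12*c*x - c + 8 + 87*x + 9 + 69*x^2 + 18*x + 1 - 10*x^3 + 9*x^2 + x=-2*c^3 + c^2*(10*x + 22) + c*(2*x^2 - 116*x - 38) - 10*x^3 + 78*x^2 + 106*x + 18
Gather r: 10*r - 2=10*r - 2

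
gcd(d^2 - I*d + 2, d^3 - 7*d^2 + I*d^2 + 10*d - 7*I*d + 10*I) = d + I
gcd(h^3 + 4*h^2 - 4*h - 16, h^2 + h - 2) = h + 2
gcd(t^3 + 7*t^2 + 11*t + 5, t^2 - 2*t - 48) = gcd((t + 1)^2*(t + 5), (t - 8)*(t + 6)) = 1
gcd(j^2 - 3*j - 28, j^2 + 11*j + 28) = j + 4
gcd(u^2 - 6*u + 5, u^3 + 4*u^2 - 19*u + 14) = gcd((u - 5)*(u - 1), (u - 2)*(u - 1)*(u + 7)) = u - 1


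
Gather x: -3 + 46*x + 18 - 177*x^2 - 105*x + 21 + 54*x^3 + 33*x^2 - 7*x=54*x^3 - 144*x^2 - 66*x + 36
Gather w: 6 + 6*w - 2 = 6*w + 4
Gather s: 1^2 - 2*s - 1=-2*s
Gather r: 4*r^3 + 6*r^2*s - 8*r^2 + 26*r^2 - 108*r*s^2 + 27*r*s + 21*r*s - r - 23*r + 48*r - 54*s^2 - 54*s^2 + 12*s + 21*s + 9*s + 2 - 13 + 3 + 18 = 4*r^3 + r^2*(6*s + 18) + r*(-108*s^2 + 48*s + 24) - 108*s^2 + 42*s + 10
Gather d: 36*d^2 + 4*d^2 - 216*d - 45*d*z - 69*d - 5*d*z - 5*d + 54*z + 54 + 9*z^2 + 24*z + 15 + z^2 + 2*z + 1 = 40*d^2 + d*(-50*z - 290) + 10*z^2 + 80*z + 70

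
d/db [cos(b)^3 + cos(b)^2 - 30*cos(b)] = (-3*cos(b)^2 - 2*cos(b) + 30)*sin(b)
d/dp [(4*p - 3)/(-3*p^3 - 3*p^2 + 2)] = (-12*p^3 - 12*p^2 + 3*p*(3*p + 2)*(4*p - 3) + 8)/(3*p^3 + 3*p^2 - 2)^2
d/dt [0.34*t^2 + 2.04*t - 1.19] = 0.68*t + 2.04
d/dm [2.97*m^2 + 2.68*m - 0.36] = 5.94*m + 2.68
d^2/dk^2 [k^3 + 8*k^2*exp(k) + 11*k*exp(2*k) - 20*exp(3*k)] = 8*k^2*exp(k) + 44*k*exp(2*k) + 32*k*exp(k) + 6*k - 180*exp(3*k) + 44*exp(2*k) + 16*exp(k)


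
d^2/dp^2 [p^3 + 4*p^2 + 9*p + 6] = 6*p + 8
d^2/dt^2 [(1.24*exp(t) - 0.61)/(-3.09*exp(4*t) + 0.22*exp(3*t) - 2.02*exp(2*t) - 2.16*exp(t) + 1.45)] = (-106.556796*exp(8*t) + 102.461928*exp(7*t) - 25.257322*exp(6*t) + 122.095164*exp(5*t) - 136.698036*exp(4*t) + 63.65876*exp(3*t) - 15.558414*exp(2*t) + 6.109096*exp(t) - 0.69658)*exp(t)/(29.503629*exp(12*t) - 6.301746*exp(11*t) + 58.310154*exp(10*t) + 53.621864*exp(9*t) - 12.225831*exp(8*t) + 84.428556*exp(7*t) - 8.78110399999999*exp(6*t) - 30.839304*exp(5*t) + 34.148211*exp(4*t) - 29.269794*exp(3*t) - 7.55421*exp(2*t) + 13.6242*exp(t) - 3.048625)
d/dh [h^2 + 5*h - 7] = 2*h + 5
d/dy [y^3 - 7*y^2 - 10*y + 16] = 3*y^2 - 14*y - 10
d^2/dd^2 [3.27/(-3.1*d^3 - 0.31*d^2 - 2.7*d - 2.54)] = ((60.822*d + 2.0274)*(3.1*d^3 + 0.31*d^2 + 2.7*d + 2.54) - 3.27*(9.3*d^2 + 0.62*d + 2.7)*(18.6*d^2 + 1.24*d + 5.4))/(3.1*d^3 + 0.31*d^2 + 2.7*d + 2.54)^3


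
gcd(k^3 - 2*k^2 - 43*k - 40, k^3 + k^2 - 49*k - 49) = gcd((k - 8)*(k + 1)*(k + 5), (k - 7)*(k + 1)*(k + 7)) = k + 1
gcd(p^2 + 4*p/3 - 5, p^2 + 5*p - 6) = 1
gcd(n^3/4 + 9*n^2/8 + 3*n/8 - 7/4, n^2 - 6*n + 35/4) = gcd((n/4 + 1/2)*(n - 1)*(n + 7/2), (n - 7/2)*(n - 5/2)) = 1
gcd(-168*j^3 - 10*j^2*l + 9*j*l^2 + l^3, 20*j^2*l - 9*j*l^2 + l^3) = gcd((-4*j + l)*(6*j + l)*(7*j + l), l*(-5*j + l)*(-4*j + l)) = 4*j - l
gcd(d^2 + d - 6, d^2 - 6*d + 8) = d - 2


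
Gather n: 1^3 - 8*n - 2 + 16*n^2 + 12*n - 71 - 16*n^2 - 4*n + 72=0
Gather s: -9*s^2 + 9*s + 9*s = -9*s^2 + 18*s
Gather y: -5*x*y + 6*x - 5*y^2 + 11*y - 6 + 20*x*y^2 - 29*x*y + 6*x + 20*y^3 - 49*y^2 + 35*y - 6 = 12*x + 20*y^3 + y^2*(20*x - 54) + y*(46 - 34*x) - 12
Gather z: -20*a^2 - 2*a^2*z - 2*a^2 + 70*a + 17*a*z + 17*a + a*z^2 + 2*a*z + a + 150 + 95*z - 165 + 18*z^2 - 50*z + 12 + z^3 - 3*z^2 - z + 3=-22*a^2 + 88*a + z^3 + z^2*(a + 15) + z*(-2*a^2 + 19*a + 44)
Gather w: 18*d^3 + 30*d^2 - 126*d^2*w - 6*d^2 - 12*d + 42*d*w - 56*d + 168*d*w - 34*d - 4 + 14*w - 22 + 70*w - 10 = 18*d^3 + 24*d^2 - 102*d + w*(-126*d^2 + 210*d + 84) - 36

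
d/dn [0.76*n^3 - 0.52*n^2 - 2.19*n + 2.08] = 2.28*n^2 - 1.04*n - 2.19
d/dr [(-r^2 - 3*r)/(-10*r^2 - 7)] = (-30*r^2 + 14*r + 21)/(100*r^4 + 140*r^2 + 49)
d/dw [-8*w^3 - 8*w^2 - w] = -24*w^2 - 16*w - 1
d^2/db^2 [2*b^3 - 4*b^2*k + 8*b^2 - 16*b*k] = 12*b - 8*k + 16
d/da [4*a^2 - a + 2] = 8*a - 1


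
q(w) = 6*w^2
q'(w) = 12*w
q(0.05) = 0.02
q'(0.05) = 0.60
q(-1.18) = 8.35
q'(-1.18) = -14.16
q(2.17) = 28.25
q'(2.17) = 26.04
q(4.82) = 139.39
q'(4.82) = 57.84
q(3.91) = 91.73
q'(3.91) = 46.92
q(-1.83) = 20.09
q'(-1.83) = -21.96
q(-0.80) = 3.84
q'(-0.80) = -9.60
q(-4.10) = 100.86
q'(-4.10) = -49.20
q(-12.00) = 864.00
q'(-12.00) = -144.00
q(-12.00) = 864.00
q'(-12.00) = -144.00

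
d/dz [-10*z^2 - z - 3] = -20*z - 1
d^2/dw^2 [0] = 0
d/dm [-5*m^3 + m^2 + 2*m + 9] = -15*m^2 + 2*m + 2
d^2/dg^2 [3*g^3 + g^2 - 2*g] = 18*g + 2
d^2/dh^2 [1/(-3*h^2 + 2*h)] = 2*(3*h*(3*h - 2) - 4*(3*h - 1)^2)/(h^3*(3*h - 2)^3)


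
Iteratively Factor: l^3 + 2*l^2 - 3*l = (l + 3)*(l^2 - l) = l*(l + 3)*(l - 1)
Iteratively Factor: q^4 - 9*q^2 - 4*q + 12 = (q - 3)*(q^3 + 3*q^2 - 4) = (q - 3)*(q + 2)*(q^2 + q - 2) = (q - 3)*(q + 2)^2*(q - 1)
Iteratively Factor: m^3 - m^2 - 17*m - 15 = (m + 3)*(m^2 - 4*m - 5) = (m + 1)*(m + 3)*(m - 5)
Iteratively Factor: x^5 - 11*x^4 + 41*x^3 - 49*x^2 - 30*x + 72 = (x - 3)*(x^4 - 8*x^3 + 17*x^2 + 2*x - 24) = (x - 3)^2*(x^3 - 5*x^2 + 2*x + 8) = (x - 4)*(x - 3)^2*(x^2 - x - 2) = (x - 4)*(x - 3)^2*(x + 1)*(x - 2)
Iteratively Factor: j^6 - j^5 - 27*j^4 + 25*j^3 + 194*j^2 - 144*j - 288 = (j - 3)*(j^5 + 2*j^4 - 21*j^3 - 38*j^2 + 80*j + 96) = (j - 3)*(j + 3)*(j^4 - j^3 - 18*j^2 + 16*j + 32) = (j - 3)*(j + 3)*(j + 4)*(j^3 - 5*j^2 + 2*j + 8) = (j - 3)*(j + 1)*(j + 3)*(j + 4)*(j^2 - 6*j + 8) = (j - 3)*(j - 2)*(j + 1)*(j + 3)*(j + 4)*(j - 4)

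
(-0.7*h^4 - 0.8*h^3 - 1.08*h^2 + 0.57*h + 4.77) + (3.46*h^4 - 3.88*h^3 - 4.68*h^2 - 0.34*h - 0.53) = 2.76*h^4 - 4.68*h^3 - 5.76*h^2 + 0.23*h + 4.24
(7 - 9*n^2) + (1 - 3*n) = -9*n^2 - 3*n + 8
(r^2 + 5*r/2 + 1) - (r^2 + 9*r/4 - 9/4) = r/4 + 13/4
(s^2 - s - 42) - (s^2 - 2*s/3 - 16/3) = -s/3 - 110/3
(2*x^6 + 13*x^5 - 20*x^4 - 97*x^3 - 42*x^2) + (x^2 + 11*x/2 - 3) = 2*x^6 + 13*x^5 - 20*x^4 - 97*x^3 - 41*x^2 + 11*x/2 - 3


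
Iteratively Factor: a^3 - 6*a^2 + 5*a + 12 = (a - 3)*(a^2 - 3*a - 4) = (a - 3)*(a + 1)*(a - 4)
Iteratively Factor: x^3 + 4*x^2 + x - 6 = (x + 3)*(x^2 + x - 2) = (x + 2)*(x + 3)*(x - 1)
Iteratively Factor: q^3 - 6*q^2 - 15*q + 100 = (q - 5)*(q^2 - q - 20) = (q - 5)*(q + 4)*(q - 5)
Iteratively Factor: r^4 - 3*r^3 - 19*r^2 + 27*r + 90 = (r + 2)*(r^3 - 5*r^2 - 9*r + 45) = (r - 5)*(r + 2)*(r^2 - 9) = (r - 5)*(r - 3)*(r + 2)*(r + 3)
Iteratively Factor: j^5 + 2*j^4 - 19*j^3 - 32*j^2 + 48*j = (j - 1)*(j^4 + 3*j^3 - 16*j^2 - 48*j) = (j - 4)*(j - 1)*(j^3 + 7*j^2 + 12*j) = (j - 4)*(j - 1)*(j + 3)*(j^2 + 4*j) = j*(j - 4)*(j - 1)*(j + 3)*(j + 4)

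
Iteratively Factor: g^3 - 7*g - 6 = (g + 1)*(g^2 - g - 6) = (g - 3)*(g + 1)*(g + 2)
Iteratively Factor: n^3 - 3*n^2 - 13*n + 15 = (n - 1)*(n^2 - 2*n - 15) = (n - 5)*(n - 1)*(n + 3)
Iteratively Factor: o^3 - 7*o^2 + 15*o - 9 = (o - 3)*(o^2 - 4*o + 3) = (o - 3)*(o - 1)*(o - 3)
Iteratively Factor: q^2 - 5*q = (q - 5)*(q)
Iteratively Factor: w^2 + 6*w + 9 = (w + 3)*(w + 3)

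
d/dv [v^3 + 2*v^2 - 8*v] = 3*v^2 + 4*v - 8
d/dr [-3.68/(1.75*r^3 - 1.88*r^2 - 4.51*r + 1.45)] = (19.32*r^2 - 13.8368*r - 16.5968)/(1.75*r^3 - 1.88*r^2 - 4.51*r + 1.45)^2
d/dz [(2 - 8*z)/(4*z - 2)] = 2/(2*z - 1)^2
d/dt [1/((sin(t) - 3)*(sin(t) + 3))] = -sin(2*t)/((sin(t) - 3)^2*(sin(t) + 3)^2)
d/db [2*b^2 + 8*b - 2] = 4*b + 8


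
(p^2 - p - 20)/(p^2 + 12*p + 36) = (p^2 - p - 20)/(p^2 + 12*p + 36)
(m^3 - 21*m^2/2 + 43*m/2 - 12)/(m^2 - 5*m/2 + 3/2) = m - 8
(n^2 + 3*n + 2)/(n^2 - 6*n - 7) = (n + 2)/(n - 7)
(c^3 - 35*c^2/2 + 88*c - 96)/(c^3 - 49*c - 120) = (c^2 - 19*c/2 + 12)/(c^2 + 8*c + 15)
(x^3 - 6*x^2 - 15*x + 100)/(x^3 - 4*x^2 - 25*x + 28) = (x^2 - 10*x + 25)/(x^2 - 8*x + 7)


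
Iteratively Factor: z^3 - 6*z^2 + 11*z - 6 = (z - 1)*(z^2 - 5*z + 6) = (z - 2)*(z - 1)*(z - 3)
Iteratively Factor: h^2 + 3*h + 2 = (h + 2)*(h + 1)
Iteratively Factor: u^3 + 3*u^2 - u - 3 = (u - 1)*(u^2 + 4*u + 3) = (u - 1)*(u + 1)*(u + 3)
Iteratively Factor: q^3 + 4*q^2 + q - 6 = (q + 2)*(q^2 + 2*q - 3) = (q - 1)*(q + 2)*(q + 3)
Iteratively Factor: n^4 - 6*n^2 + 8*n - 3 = (n - 1)*(n^3 + n^2 - 5*n + 3) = (n - 1)*(n + 3)*(n^2 - 2*n + 1) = (n - 1)^2*(n + 3)*(n - 1)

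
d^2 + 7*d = d*(d + 7)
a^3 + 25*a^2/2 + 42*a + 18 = (a + 1/2)*(a + 6)^2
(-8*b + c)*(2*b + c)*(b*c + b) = -16*b^3*c - 16*b^3 - 6*b^2*c^2 - 6*b^2*c + b*c^3 + b*c^2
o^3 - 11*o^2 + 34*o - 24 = (o - 6)*(o - 4)*(o - 1)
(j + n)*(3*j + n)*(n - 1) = 3*j^2*n - 3*j^2 + 4*j*n^2 - 4*j*n + n^3 - n^2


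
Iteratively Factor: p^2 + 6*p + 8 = (p + 4)*(p + 2)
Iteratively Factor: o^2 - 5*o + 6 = (o - 3)*(o - 2)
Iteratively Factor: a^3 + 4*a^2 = (a)*(a^2 + 4*a) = a*(a + 4)*(a)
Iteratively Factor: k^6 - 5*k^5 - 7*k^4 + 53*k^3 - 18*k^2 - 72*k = (k - 2)*(k^5 - 3*k^4 - 13*k^3 + 27*k^2 + 36*k) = (k - 2)*(k + 1)*(k^4 - 4*k^3 - 9*k^2 + 36*k) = (k - 3)*(k - 2)*(k + 1)*(k^3 - k^2 - 12*k) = (k - 4)*(k - 3)*(k - 2)*(k + 1)*(k^2 + 3*k) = k*(k - 4)*(k - 3)*(k - 2)*(k + 1)*(k + 3)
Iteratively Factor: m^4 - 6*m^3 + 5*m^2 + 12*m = (m - 4)*(m^3 - 2*m^2 - 3*m) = m*(m - 4)*(m^2 - 2*m - 3) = m*(m - 4)*(m + 1)*(m - 3)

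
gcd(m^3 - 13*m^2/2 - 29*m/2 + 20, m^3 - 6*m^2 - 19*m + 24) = m^2 - 9*m + 8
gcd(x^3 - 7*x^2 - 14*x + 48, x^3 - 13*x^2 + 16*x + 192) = x^2 - 5*x - 24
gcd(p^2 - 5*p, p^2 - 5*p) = p^2 - 5*p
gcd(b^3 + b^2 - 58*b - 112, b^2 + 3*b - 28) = b + 7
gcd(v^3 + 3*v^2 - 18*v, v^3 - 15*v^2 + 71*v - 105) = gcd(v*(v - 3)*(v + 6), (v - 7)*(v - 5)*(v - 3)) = v - 3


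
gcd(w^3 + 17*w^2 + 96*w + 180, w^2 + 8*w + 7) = 1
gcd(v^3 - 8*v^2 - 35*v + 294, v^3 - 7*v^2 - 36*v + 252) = v^2 - v - 42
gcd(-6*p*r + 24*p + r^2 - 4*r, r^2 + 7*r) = 1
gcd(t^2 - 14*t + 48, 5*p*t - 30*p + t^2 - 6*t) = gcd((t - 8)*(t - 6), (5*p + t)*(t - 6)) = t - 6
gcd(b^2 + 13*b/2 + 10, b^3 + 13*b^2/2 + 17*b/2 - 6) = b + 4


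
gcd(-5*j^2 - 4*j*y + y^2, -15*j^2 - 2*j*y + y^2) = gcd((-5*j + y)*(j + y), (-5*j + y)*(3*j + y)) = -5*j + y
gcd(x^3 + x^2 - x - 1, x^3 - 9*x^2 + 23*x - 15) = x - 1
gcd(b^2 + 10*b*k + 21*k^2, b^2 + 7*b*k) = b + 7*k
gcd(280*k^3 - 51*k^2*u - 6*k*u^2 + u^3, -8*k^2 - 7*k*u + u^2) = -8*k + u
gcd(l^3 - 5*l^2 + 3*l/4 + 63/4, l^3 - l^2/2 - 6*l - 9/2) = l^2 - 3*l/2 - 9/2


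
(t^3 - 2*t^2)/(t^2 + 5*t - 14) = t^2/(t + 7)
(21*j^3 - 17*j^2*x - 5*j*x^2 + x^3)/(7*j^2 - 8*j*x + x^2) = 3*j + x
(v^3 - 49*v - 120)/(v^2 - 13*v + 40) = (v^2 + 8*v + 15)/(v - 5)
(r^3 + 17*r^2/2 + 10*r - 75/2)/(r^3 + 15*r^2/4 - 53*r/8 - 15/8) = 4*(r + 5)/(4*r + 1)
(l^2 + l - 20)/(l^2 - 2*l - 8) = (l + 5)/(l + 2)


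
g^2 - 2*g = g*(g - 2)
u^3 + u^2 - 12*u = u*(u - 3)*(u + 4)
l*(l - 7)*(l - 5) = l^3 - 12*l^2 + 35*l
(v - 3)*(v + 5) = v^2 + 2*v - 15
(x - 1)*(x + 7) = x^2 + 6*x - 7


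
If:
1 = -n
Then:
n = -1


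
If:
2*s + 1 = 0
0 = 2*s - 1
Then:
No Solution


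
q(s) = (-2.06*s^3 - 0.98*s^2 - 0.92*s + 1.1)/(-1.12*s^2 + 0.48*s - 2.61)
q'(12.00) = 1.86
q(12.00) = 23.47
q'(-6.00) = 1.86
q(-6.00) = -9.09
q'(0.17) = 0.55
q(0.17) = -0.35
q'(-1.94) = 1.49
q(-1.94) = -1.84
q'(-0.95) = 0.69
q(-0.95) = -0.70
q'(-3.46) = 1.80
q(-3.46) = -4.41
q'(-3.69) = 1.82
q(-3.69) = -4.82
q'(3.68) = 2.16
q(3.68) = 7.38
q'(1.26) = 2.55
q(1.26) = 1.52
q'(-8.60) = 1.86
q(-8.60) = -13.92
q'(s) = (2.24*s - 0.48)*(-2.06*s^3 - 0.98*s^2 - 0.92*s + 1.1)/(-1.12*s^2 + 0.48*s - 2.61)^2 + (-6.18*s^2 - 1.96*s - 0.92)/(-1.12*s^2 + 0.48*s - 2.61)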